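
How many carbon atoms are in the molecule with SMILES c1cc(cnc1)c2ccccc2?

11

The symbol for carbon appears 11 times in the SMILES. Lowercase c denotes aromatic carbon and counts toward C.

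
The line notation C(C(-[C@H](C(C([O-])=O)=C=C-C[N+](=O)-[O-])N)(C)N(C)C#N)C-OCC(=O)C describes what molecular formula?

C15H21N4O6-

Heavy atoms from the SMILES: 15 C, 4 N, 6 O.
Implicit hydrogens by atom environment:
  6 × C: no H
  4 × C: 2 H each → 8
  4 × O: no H
  3 × C: 3 H each → 9
  2 × C: 1 H each → 2
  2 × N: no H
  2 × O (charge -1): no H
  1 × N: 2 H
  1 × N (charge +1): no H
  Total hydrogens = 21.
Net charge -1.
Molecular formula: C15H21N4O6-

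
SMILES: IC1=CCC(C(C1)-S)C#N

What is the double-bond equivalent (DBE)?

Molecular formula from the SMILES: C7H8INS.
DoU = (2C + 2 + N − H − X)/2 = (2·7 + 2 + 1 − 8 − 1)/2 = 8/2 = 4.
(Structurally: 1 ring(s) + 3 π bond(s) = 4.)

4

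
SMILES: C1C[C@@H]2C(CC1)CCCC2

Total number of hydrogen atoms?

Hydrogens are implicit in SMILES; fill each atom to its normal valence:
  8 × C: 2 H each → 16
  2 × C: 1 H each → 2
  Total hydrogens = 18.

18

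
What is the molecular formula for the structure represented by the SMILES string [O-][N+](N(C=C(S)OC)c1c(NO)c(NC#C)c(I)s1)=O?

Heavy atoms from the SMILES: 9 C, 1 I, 4 N, 4 O, 2 S.
Implicit hydrogens by atom environment:
  4 × C (aromatic): no H
  2 × C: 1 H each → 2
  2 × C: no H
  2 × N: 1 H each → 2
  2 × O: no H
  1 × C: 3 H
  1 × I: no H
  1 × N: no H
  1 × N (charge +1): no H
  1 × O: 1 H
  1 × O (charge -1): no H
  1 × S: 1 H
  1 × S (aromatic): no H
  Total hydrogens = 9.
Molecular formula: C9H9IN4O4S2

C9H9IN4O4S2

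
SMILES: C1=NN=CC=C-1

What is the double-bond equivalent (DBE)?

4

Molecular formula from the SMILES: C4H4N2.
DoU = (2C + 2 + N − H − X)/2 = (2·4 + 2 + 2 − 4 − 0)/2 = 8/2 = 4.
(Structurally: 1 ring(s) + 3 π bond(s) = 4.)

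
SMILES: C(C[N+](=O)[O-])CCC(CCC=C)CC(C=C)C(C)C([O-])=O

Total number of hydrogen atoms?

Hydrogens are implicit in SMILES; fill each atom to its normal valence:
  9 × C: 2 H each → 18
  5 × C: 1 H each → 5
  2 × O: no H
  2 × O (charge -1): no H
  1 × C: 3 H
  1 × C: no H
  1 × N (charge +1): no H
  Total hydrogens = 26.

26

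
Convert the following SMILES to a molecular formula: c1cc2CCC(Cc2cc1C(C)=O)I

C12H13IO

Heavy atoms from the SMILES: 12 C, 1 I, 1 O.
Implicit hydrogens by atom environment:
  3 × C: 2 H each → 6
  3 × C (aromatic): 1 H each → 3
  3 × C (aromatic): no H
  1 × C: 3 H
  1 × C: 1 H
  1 × C: no H
  1 × I: no H
  1 × O: no H
  Total hydrogens = 13.
Molecular formula: C12H13IO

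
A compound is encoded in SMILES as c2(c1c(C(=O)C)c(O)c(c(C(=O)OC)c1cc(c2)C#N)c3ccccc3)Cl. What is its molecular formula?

C21H14ClNO4

Heavy atoms from the SMILES: 21 C, 1 Cl, 1 N, 4 O.
Implicit hydrogens by atom environment:
  9 × C (aromatic): no H
  7 × C (aromatic): 1 H each → 7
  3 × C: no H
  3 × O: no H
  2 × C: 3 H each → 6
  1 × Cl: no H
  1 × N: no H
  1 × O: 1 H
  Total hydrogens = 14.
Molecular formula: C21H14ClNO4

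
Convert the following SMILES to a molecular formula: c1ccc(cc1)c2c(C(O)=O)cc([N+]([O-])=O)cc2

Heavy atoms from the SMILES: 13 C, 1 N, 4 O.
Implicit hydrogens by atom environment:
  8 × C (aromatic): 1 H each → 8
  4 × C (aromatic): no H
  2 × O: no H
  1 × C: no H
  1 × N (charge +1): no H
  1 × O: 1 H
  1 × O (charge -1): no H
  Total hydrogens = 9.
Molecular formula: C13H9NO4

C13H9NO4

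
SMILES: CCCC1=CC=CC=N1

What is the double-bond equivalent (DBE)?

4

Molecular formula from the SMILES: C8H11N.
DoU = (2C + 2 + N − H − X)/2 = (2·8 + 2 + 1 − 11 − 0)/2 = 8/2 = 4.
(Structurally: 1 ring(s) + 3 π bond(s) = 4.)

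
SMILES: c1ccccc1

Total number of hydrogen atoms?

Hydrogens are implicit in SMILES; fill each atom to its normal valence:
  6 × C (aromatic): 1 H each → 6
  Total hydrogens = 6.

6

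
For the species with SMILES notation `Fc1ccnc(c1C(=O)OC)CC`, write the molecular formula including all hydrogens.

C9H10FNO2

Heavy atoms from the SMILES: 9 C, 1 F, 1 N, 2 O.
Implicit hydrogens by atom environment:
  3 × C (aromatic): no H
  2 × C: 3 H each → 6
  2 × C (aromatic): 1 H each → 2
  2 × O: no H
  1 × C: 2 H
  1 × C: no H
  1 × F: no H
  1 × N (aromatic): no H
  Total hydrogens = 10.
Molecular formula: C9H10FNO2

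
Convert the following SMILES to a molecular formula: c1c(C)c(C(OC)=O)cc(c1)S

C9H10O2S

Heavy atoms from the SMILES: 9 C, 2 O, 1 S.
Implicit hydrogens by atom environment:
  3 × C (aromatic): 1 H each → 3
  3 × C (aromatic): no H
  2 × C: 3 H each → 6
  2 × O: no H
  1 × C: no H
  1 × S: 1 H
  Total hydrogens = 10.
Molecular formula: C9H10O2S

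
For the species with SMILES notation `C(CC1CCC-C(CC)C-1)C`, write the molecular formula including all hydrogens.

C11H22

Heavy atoms from the SMILES: 11 C.
Implicit hydrogens by atom environment:
  7 × C: 2 H each → 14
  2 × C: 3 H each → 6
  2 × C: 1 H each → 2
  Total hydrogens = 22.
Molecular formula: C11H22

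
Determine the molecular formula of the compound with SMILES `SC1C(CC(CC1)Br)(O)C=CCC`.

Heavy atoms from the SMILES: 1 Br, 10 C, 1 O, 1 S.
Implicit hydrogens by atom environment:
  4 × C: 2 H each → 8
  4 × C: 1 H each → 4
  1 × Br: no H
  1 × C: 3 H
  1 × C: no H
  1 × O: 1 H
  1 × S: 1 H
  Total hydrogens = 17.
Molecular formula: C10H17BrOS

C10H17BrOS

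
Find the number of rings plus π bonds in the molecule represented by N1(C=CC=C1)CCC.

3

Molecular formula from the SMILES: C7H11N.
DoU = (2C + 2 + N − H − X)/2 = (2·7 + 2 + 1 − 11 − 0)/2 = 6/2 = 3.
(Structurally: 1 ring(s) + 2 π bond(s) = 3.)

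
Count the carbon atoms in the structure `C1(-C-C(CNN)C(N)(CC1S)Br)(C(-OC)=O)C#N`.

10

The symbol for carbon appears 10 times in the SMILES.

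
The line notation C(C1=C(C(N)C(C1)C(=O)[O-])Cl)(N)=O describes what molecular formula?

Heavy atoms from the SMILES: 7 C, 1 Cl, 2 N, 3 O.
Implicit hydrogens by atom environment:
  4 × C: no H
  2 × C: 1 H each → 2
  2 × N: 2 H each → 4
  2 × O: no H
  1 × C: 2 H
  1 × Cl: no H
  1 × O (charge -1): no H
  Total hydrogens = 8.
Net charge -1.
Molecular formula: C7H8ClN2O3-

C7H8ClN2O3-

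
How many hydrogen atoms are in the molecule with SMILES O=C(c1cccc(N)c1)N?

Hydrogens are implicit in SMILES; fill each atom to its normal valence:
  4 × C (aromatic): 1 H each → 4
  2 × C (aromatic): no H
  2 × N: 2 H each → 4
  1 × C: no H
  1 × O: no H
  Total hydrogens = 8.

8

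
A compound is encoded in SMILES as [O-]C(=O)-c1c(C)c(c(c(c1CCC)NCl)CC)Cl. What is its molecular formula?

C13H16Cl2NO2-

Heavy atoms from the SMILES: 13 C, 2 Cl, 1 N, 2 O.
Implicit hydrogens by atom environment:
  6 × C (aromatic): no H
  3 × C: 3 H each → 9
  3 × C: 2 H each → 6
  2 × Cl: no H
  1 × C: no H
  1 × N: 1 H
  1 × O: no H
  1 × O (charge -1): no H
  Total hydrogens = 16.
Net charge -1.
Molecular formula: C13H16Cl2NO2-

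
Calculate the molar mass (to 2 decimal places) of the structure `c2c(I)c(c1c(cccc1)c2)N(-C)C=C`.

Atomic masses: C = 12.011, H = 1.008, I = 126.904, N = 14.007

309.15

Molecular formula: C13H12IN.
M = 13×12.011 + 12×1.008 + 1×126.904 + 1×14.007 = 309.15 g/mol.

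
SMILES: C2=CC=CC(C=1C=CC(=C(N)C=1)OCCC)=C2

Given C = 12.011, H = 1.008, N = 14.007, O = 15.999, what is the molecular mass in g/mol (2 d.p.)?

Molecular formula: C15H17NO.
M = 15×12.011 + 17×1.008 + 1×14.007 + 1×15.999 = 227.31 g/mol.

227.31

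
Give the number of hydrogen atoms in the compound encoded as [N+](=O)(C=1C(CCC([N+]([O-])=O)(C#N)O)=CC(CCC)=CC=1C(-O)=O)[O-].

15

Hydrogens are implicit in SMILES; fill each atom to its normal valence:
  4 × C: 2 H each → 8
  4 × C (aromatic): no H
  3 × C: no H
  3 × O: no H
  2 × C (aromatic): 1 H each → 2
  2 × N (charge +1): no H
  2 × O: 1 H each → 2
  2 × O (charge -1): no H
  1 × C: 3 H
  1 × N: no H
  Total hydrogens = 15.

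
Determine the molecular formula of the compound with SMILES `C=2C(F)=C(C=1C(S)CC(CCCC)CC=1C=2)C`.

C15H21FS

Heavy atoms from the SMILES: 15 C, 1 F, 1 S.
Implicit hydrogens by atom environment:
  5 × C: 2 H each → 10
  4 × C (aromatic): no H
  2 × C: 3 H each → 6
  2 × C (aromatic): 1 H each → 2
  2 × C: 1 H each → 2
  1 × F: no H
  1 × S: 1 H
  Total hydrogens = 21.
Molecular formula: C15H21FS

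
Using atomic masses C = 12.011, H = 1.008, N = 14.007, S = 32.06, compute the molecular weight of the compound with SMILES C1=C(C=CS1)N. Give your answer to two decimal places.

Molecular formula: C4H5NS.
M = 4×12.011 + 5×1.008 + 1×14.007 + 1×32.06 = 99.15 g/mol.

99.15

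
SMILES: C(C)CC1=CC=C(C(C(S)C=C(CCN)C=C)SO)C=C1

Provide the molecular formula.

C17H25NOS2

Heavy atoms from the SMILES: 17 C, 1 N, 1 O, 2 S.
Implicit hydrogens by atom environment:
  5 × C: 2 H each → 10
  4 × C: 1 H each → 4
  4 × C (aromatic): 1 H each → 4
  2 × C (aromatic): no H
  1 × C: 3 H
  1 × C: no H
  1 × N: 2 H
  1 × O: 1 H
  1 × S: 1 H
  1 × S: no H
  Total hydrogens = 25.
Molecular formula: C17H25NOS2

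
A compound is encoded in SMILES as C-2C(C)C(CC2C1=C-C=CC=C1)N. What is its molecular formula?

C12H17N

Heavy atoms from the SMILES: 12 C, 1 N.
Implicit hydrogens by atom environment:
  5 × C (aromatic): 1 H each → 5
  3 × C: 1 H each → 3
  2 × C: 2 H each → 4
  1 × C: 3 H
  1 × C (aromatic): no H
  1 × N: 2 H
  Total hydrogens = 17.
Molecular formula: C12H17N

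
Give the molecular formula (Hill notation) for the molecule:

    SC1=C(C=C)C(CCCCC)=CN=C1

C12H17NS

Heavy atoms from the SMILES: 12 C, 1 N, 1 S.
Implicit hydrogens by atom environment:
  5 × C: 2 H each → 10
  3 × C (aromatic): no H
  2 × C (aromatic): 1 H each → 2
  1 × C: 3 H
  1 × C: 1 H
  1 × N (aromatic): no H
  1 × S: 1 H
  Total hydrogens = 17.
Molecular formula: C12H17NS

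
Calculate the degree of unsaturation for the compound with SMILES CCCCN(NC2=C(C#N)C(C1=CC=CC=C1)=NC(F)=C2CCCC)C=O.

Molecular formula from the SMILES: C21H25FN4O.
DoU = (2C + 2 + N − H − X)/2 = (2·21 + 2 + 4 − 25 − 1)/2 = 22/2 = 11.
(Structurally: 2 ring(s) + 9 π bond(s) = 11.)

11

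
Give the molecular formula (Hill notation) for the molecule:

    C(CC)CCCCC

C8H18

Heavy atoms from the SMILES: 8 C.
Implicit hydrogens by atom environment:
  6 × C: 2 H each → 12
  2 × C: 3 H each → 6
  Total hydrogens = 18.
Molecular formula: C8H18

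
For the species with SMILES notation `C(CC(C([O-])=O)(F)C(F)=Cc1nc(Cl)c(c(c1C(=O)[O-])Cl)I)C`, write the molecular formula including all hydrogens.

[C13H8Cl2F2INO4]2-

Heavy atoms from the SMILES: 13 C, 2 Cl, 2 F, 1 I, 1 N, 4 O.
Implicit hydrogens by atom environment:
  5 × C (aromatic): no H
  4 × C: no H
  2 × C: 2 H each → 4
  2 × Cl: no H
  2 × F: no H
  2 × O: no H
  2 × O (charge -1): no H
  1 × C: 3 H
  1 × C: 1 H
  1 × I: no H
  1 × N (aromatic): no H
  Total hydrogens = 8.
Net charge -2.
Molecular formula: [C13H8Cl2F2INO4]2-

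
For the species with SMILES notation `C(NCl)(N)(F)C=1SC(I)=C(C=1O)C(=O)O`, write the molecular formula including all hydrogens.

C6H5ClFIN2O3S

Heavy atoms from the SMILES: 6 C, 1 Cl, 1 F, 1 I, 2 N, 3 O, 1 S.
Implicit hydrogens by atom environment:
  4 × C (aromatic): no H
  2 × C: no H
  2 × O: 1 H each → 2
  1 × Cl: no H
  1 × F: no H
  1 × I: no H
  1 × N: 2 H
  1 × N: 1 H
  1 × O: no H
  1 × S (aromatic): no H
  Total hydrogens = 5.
Molecular formula: C6H5ClFIN2O3S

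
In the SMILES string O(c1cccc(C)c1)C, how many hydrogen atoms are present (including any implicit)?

Hydrogens are implicit in SMILES; fill each atom to its normal valence:
  4 × C (aromatic): 1 H each → 4
  2 × C: 3 H each → 6
  2 × C (aromatic): no H
  1 × O: no H
  Total hydrogens = 10.

10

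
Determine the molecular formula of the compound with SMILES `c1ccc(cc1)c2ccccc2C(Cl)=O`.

Heavy atoms from the SMILES: 13 C, 1 Cl, 1 O.
Implicit hydrogens by atom environment:
  9 × C (aromatic): 1 H each → 9
  3 × C (aromatic): no H
  1 × C: no H
  1 × Cl: no H
  1 × O: no H
  Total hydrogens = 9.
Molecular formula: C13H9ClO

C13H9ClO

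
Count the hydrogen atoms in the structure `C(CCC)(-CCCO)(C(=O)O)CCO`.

Hydrogens are implicit in SMILES; fill each atom to its normal valence:
  7 × C: 2 H each → 14
  3 × O: 1 H each → 3
  2 × C: no H
  1 × C: 3 H
  1 × O: no H
  Total hydrogens = 20.

20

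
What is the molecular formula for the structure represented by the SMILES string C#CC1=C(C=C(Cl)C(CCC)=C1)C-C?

C13H15Cl

Heavy atoms from the SMILES: 13 C, 1 Cl.
Implicit hydrogens by atom environment:
  4 × C (aromatic): no H
  3 × C: 2 H each → 6
  2 × C: 3 H each → 6
  2 × C (aromatic): 1 H each → 2
  1 × C: 1 H
  1 × C: no H
  1 × Cl: no H
  Total hydrogens = 15.
Molecular formula: C13H15Cl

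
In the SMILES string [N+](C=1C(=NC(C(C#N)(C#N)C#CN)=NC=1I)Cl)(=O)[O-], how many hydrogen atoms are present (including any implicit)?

Hydrogens are implicit in SMILES; fill each atom to its normal valence:
  5 × C: no H
  4 × C (aromatic): no H
  2 × N (aromatic): no H
  2 × N: no H
  1 × Cl: no H
  1 × I: no H
  1 × N: 2 H
  1 × N (charge +1): no H
  1 × O: no H
  1 × O (charge -1): no H
  Total hydrogens = 2.

2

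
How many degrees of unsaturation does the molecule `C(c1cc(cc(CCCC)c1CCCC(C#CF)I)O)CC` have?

Molecular formula from the SMILES: C19H26FIO.
DoU = (2C + 2 + N − H − X)/2 = (2·19 + 2 + 0 − 26 − 2)/2 = 12/2 = 6.
(Structurally: 1 ring(s) + 5 π bond(s) = 6.)

6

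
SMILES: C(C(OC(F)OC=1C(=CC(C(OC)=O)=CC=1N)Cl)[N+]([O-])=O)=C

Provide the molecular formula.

Heavy atoms from the SMILES: 12 C, 1 Cl, 1 F, 2 N, 6 O.
Implicit hydrogens by atom environment:
  5 × O: no H
  4 × C (aromatic): no H
  3 × C: 1 H each → 3
  2 × C (aromatic): 1 H each → 2
  1 × C: 3 H
  1 × C: 2 H
  1 × C: no H
  1 × Cl: no H
  1 × F: no H
  1 × N: 2 H
  1 × N (charge +1): no H
  1 × O (charge -1): no H
  Total hydrogens = 12.
Molecular formula: C12H12ClFN2O6

C12H12ClFN2O6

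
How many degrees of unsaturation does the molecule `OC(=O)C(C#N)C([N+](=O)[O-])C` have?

Molecular formula from the SMILES: C5H6N2O4.
DoU = (2C + 2 + N − H − X)/2 = (2·5 + 2 + 2 − 6 − 0)/2 = 8/2 = 4.
(Structurally: 0 ring(s) + 4 π bond(s) = 4.)

4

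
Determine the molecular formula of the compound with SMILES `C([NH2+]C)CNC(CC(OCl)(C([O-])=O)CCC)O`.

C10H21ClN2O4

Heavy atoms from the SMILES: 10 C, 1 Cl, 2 N, 4 O.
Implicit hydrogens by atom environment:
  5 × C: 2 H each → 10
  2 × C: 3 H each → 6
  2 × C: no H
  2 × O: no H
  1 × C: 1 H
  1 × Cl: no H
  1 × N (charge +1): 2 H
  1 × N: 1 H
  1 × O: 1 H
  1 × O (charge -1): no H
  Total hydrogens = 21.
Molecular formula: C10H21ClN2O4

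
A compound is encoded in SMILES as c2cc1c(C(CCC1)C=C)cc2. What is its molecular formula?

Heavy atoms from the SMILES: 12 C.
Implicit hydrogens by atom environment:
  4 × C: 2 H each → 8
  4 × C (aromatic): 1 H each → 4
  2 × C: 1 H each → 2
  2 × C (aromatic): no H
  Total hydrogens = 14.
Molecular formula: C12H14

C12H14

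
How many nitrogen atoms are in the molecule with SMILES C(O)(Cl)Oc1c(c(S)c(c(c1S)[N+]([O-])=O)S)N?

2

The symbol for nitrogen appears 2 times in the SMILES.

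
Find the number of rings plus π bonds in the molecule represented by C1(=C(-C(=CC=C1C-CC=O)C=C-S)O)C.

Molecular formula from the SMILES: C12H14O2S.
DoU = (2C + 2 + N − H − X)/2 = (2·12 + 2 + 0 − 14 − 0)/2 = 12/2 = 6.
(Structurally: 1 ring(s) + 5 π bond(s) = 6.)

6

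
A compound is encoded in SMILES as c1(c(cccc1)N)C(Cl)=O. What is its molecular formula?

C7H6ClNO

Heavy atoms from the SMILES: 7 C, 1 Cl, 1 N, 1 O.
Implicit hydrogens by atom environment:
  4 × C (aromatic): 1 H each → 4
  2 × C (aromatic): no H
  1 × C: no H
  1 × Cl: no H
  1 × N: 2 H
  1 × O: no H
  Total hydrogens = 6.
Molecular formula: C7H6ClNO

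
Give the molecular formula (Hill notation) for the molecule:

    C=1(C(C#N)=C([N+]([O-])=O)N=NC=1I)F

Heavy atoms from the SMILES: 5 C, 1 F, 1 I, 4 N, 2 O.
Implicit hydrogens by atom environment:
  4 × C (aromatic): no H
  2 × N (aromatic): no H
  1 × C: no H
  1 × F: no H
  1 × I: no H
  1 × N: no H
  1 × N (charge +1): no H
  1 × O: no H
  1 × O (charge -1): no H
  Total hydrogens = 0.
Molecular formula: C5FIN4O2

C5FIN4O2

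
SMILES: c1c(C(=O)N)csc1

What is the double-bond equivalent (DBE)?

4

Molecular formula from the SMILES: C5H5NOS.
DoU = (2C + 2 + N − H − X)/2 = (2·5 + 2 + 1 − 5 − 0)/2 = 8/2 = 4.
(Structurally: 1 ring(s) + 3 π bond(s) = 4.)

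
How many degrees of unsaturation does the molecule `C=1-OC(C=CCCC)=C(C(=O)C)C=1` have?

5

Molecular formula from the SMILES: C11H14O2.
DoU = (2C + 2 + N − H − X)/2 = (2·11 + 2 + 0 − 14 − 0)/2 = 10/2 = 5.
(Structurally: 1 ring(s) + 4 π bond(s) = 5.)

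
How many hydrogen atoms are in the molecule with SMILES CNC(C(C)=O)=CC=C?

11

Hydrogens are implicit in SMILES; fill each atom to its normal valence:
  2 × C: 3 H each → 6
  2 × C: 1 H each → 2
  2 × C: no H
  1 × C: 2 H
  1 × N: 1 H
  1 × O: no H
  Total hydrogens = 11.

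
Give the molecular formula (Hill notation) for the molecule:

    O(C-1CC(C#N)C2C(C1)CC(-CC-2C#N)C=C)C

C15H20N2O

Heavy atoms from the SMILES: 15 C, 2 N, 1 O.
Implicit hydrogens by atom environment:
  7 × C: 1 H each → 7
  5 × C: 2 H each → 10
  2 × C: no H
  2 × N: no H
  1 × C: 3 H
  1 × O: no H
  Total hydrogens = 20.
Molecular formula: C15H20N2O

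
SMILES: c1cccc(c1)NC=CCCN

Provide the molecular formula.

C10H14N2

Heavy atoms from the SMILES: 10 C, 2 N.
Implicit hydrogens by atom environment:
  5 × C (aromatic): 1 H each → 5
  2 × C: 2 H each → 4
  2 × C: 1 H each → 2
  1 × C (aromatic): no H
  1 × N: 2 H
  1 × N: 1 H
  Total hydrogens = 14.
Molecular formula: C10H14N2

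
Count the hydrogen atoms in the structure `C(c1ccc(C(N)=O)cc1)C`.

11

Hydrogens are implicit in SMILES; fill each atom to its normal valence:
  4 × C (aromatic): 1 H each → 4
  2 × C (aromatic): no H
  1 × C: 3 H
  1 × C: 2 H
  1 × C: no H
  1 × N: 2 H
  1 × O: no H
  Total hydrogens = 11.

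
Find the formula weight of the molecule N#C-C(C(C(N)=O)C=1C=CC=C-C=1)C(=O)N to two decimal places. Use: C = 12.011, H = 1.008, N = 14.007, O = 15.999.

Molecular formula: C11H11N3O2.
M = 11×12.011 + 11×1.008 + 3×14.007 + 2×15.999 = 217.23 g/mol.

217.23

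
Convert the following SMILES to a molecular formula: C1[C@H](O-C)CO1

C4H8O2

Heavy atoms from the SMILES: 4 C, 2 O.
Implicit hydrogens by atom environment:
  2 × C: 2 H each → 4
  2 × O: no H
  1 × C: 3 H
  1 × C: 1 H
  Total hydrogens = 8.
Molecular formula: C4H8O2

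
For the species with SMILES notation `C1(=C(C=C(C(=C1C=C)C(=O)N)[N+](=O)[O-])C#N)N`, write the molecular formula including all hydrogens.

C10H8N4O3

Heavy atoms from the SMILES: 10 C, 4 N, 3 O.
Implicit hydrogens by atom environment:
  5 × C (aromatic): no H
  2 × C: no H
  2 × N: 2 H each → 4
  2 × O: no H
  1 × C: 2 H
  1 × C (aromatic): 1 H
  1 × C: 1 H
  1 × N (charge +1): no H
  1 × N: no H
  1 × O (charge -1): no H
  Total hydrogens = 8.
Molecular formula: C10H8N4O3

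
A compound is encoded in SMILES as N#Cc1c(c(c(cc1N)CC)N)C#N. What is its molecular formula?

C10H10N4

Heavy atoms from the SMILES: 10 C, 4 N.
Implicit hydrogens by atom environment:
  5 × C (aromatic): no H
  2 × C: no H
  2 × N: 2 H each → 4
  2 × N: no H
  1 × C: 3 H
  1 × C: 2 H
  1 × C (aromatic): 1 H
  Total hydrogens = 10.
Molecular formula: C10H10N4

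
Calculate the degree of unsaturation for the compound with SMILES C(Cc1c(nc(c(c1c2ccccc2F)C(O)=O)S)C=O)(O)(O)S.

10

Molecular formula from the SMILES: C15H12FNO5S2.
DoU = (2C + 2 + N − H − X)/2 = (2·15 + 2 + 1 − 12 − 1)/2 = 20/2 = 10.
(Structurally: 2 ring(s) + 8 π bond(s) = 10.)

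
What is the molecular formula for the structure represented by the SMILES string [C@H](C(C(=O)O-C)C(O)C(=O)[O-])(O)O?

C6H9O7-

Heavy atoms from the SMILES: 6 C, 7 O.
Implicit hydrogens by atom environment:
  3 × C: 1 H each → 3
  3 × O: 1 H each → 3
  3 × O: no H
  2 × C: no H
  1 × C: 3 H
  1 × O (charge -1): no H
  Total hydrogens = 9.
Net charge -1.
Molecular formula: C6H9O7-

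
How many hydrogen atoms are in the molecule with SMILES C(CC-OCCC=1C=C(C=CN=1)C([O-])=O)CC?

Hydrogens are implicit in SMILES; fill each atom to its normal valence:
  6 × C: 2 H each → 12
  3 × C (aromatic): 1 H each → 3
  2 × C (aromatic): no H
  2 × O: no H
  1 × C: 3 H
  1 × C: no H
  1 × N (aromatic): no H
  1 × O (charge -1): no H
  Total hydrogens = 18.

18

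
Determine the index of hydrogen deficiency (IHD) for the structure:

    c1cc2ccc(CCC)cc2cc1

Molecular formula from the SMILES: C13H14.
DoU = (2C + 2 + N − H − X)/2 = (2·13 + 2 + 0 − 14 − 0)/2 = 14/2 = 7.
(Structurally: 2 ring(s) + 5 π bond(s) = 7.)

7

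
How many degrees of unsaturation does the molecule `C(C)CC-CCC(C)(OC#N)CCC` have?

Molecular formula from the SMILES: C12H23NO.
DoU = (2C + 2 + N − H − X)/2 = (2·12 + 2 + 1 − 23 − 0)/2 = 4/2 = 2.
(Structurally: 0 ring(s) + 2 π bond(s) = 2.)

2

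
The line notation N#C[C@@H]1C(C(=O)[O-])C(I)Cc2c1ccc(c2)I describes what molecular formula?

C12H8I2NO2-

Heavy atoms from the SMILES: 12 C, 2 I, 1 N, 2 O.
Implicit hydrogens by atom environment:
  3 × C (aromatic): 1 H each → 3
  3 × C: 1 H each → 3
  3 × C (aromatic): no H
  2 × C: no H
  2 × I: no H
  1 × C: 2 H
  1 × N: no H
  1 × O: no H
  1 × O (charge -1): no H
  Total hydrogens = 8.
Net charge -1.
Molecular formula: C12H8I2NO2-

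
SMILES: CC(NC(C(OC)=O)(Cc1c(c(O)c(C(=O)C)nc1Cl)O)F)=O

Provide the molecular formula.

C13H14ClFN2O6

Heavy atoms from the SMILES: 13 C, 1 Cl, 1 F, 2 N, 6 O.
Implicit hydrogens by atom environment:
  5 × C (aromatic): no H
  4 × C: no H
  4 × O: no H
  3 × C: 3 H each → 9
  2 × O: 1 H each → 2
  1 × C: 2 H
  1 × Cl: no H
  1 × F: no H
  1 × N: 1 H
  1 × N (aromatic): no H
  Total hydrogens = 14.
Molecular formula: C13H14ClFN2O6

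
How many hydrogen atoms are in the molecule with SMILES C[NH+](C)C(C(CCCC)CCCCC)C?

Hydrogens are implicit in SMILES; fill each atom to its normal valence:
  7 × C: 2 H each → 14
  5 × C: 3 H each → 15
  2 × C: 1 H each → 2
  1 × N (charge +1): 1 H
  Total hydrogens = 32.

32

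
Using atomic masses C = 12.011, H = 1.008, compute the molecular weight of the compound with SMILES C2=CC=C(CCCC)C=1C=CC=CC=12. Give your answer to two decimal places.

184.28

Molecular formula: C14H16.
M = 14×12.011 + 16×1.008 = 184.28 g/mol.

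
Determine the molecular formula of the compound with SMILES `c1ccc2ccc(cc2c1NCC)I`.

Heavy atoms from the SMILES: 12 C, 1 I, 1 N.
Implicit hydrogens by atom environment:
  6 × C (aromatic): 1 H each → 6
  4 × C (aromatic): no H
  1 × C: 3 H
  1 × C: 2 H
  1 × I: no H
  1 × N: 1 H
  Total hydrogens = 12.
Molecular formula: C12H12IN

C12H12IN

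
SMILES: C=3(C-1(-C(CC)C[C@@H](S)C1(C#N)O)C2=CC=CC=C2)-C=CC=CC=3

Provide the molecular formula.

C20H21NOS

Heavy atoms from the SMILES: 20 C, 1 N, 1 O, 1 S.
Implicit hydrogens by atom environment:
  10 × C (aromatic): 1 H each → 10
  3 × C: no H
  2 × C: 2 H each → 4
  2 × C: 1 H each → 2
  2 × C (aromatic): no H
  1 × C: 3 H
  1 × N: no H
  1 × O: 1 H
  1 × S: 1 H
  Total hydrogens = 21.
Molecular formula: C20H21NOS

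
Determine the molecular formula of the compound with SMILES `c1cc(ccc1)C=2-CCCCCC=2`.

C13H16

Heavy atoms from the SMILES: 13 C.
Implicit hydrogens by atom environment:
  5 × C: 2 H each → 10
  5 × C (aromatic): 1 H each → 5
  1 × C: 1 H
  1 × C: no H
  1 × C (aromatic): no H
  Total hydrogens = 16.
Molecular formula: C13H16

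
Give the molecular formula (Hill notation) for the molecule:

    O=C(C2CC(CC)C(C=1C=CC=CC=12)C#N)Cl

Heavy atoms from the SMILES: 14 C, 1 Cl, 1 N, 1 O.
Implicit hydrogens by atom environment:
  4 × C (aromatic): 1 H each → 4
  3 × C: 1 H each → 3
  2 × C: 2 H each → 4
  2 × C (aromatic): no H
  2 × C: no H
  1 × C: 3 H
  1 × Cl: no H
  1 × N: no H
  1 × O: no H
  Total hydrogens = 14.
Molecular formula: C14H14ClNO

C14H14ClNO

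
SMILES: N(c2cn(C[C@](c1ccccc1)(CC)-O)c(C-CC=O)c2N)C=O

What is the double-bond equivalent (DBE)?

9

Molecular formula from the SMILES: C18H23N3O3.
DoU = (2C + 2 + N − H − X)/2 = (2·18 + 2 + 3 − 23 − 0)/2 = 18/2 = 9.
(Structurally: 2 ring(s) + 7 π bond(s) = 9.)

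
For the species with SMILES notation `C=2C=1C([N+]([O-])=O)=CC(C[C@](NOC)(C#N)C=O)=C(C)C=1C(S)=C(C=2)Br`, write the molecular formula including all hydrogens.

C16H14BrN3O4S

Heavy atoms from the SMILES: 1 Br, 16 C, 3 N, 4 O, 1 S.
Implicit hydrogens by atom environment:
  7 × C (aromatic): no H
  3 × C (aromatic): 1 H each → 3
  3 × O: no H
  2 × C: 3 H each → 6
  2 × C: no H
  1 × Br: no H
  1 × C: 2 H
  1 × C: 1 H
  1 × N: 1 H
  1 × N: no H
  1 × N (charge +1): no H
  1 × O (charge -1): no H
  1 × S: 1 H
  Total hydrogens = 14.
Molecular formula: C16H14BrN3O4S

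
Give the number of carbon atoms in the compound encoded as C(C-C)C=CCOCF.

7

The symbol for carbon appears 7 times in the SMILES.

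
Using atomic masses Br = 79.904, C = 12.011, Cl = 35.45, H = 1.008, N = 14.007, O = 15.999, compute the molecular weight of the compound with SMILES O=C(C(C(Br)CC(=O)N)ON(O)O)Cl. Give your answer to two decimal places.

Molecular formula: C5H8BrClN2O5.
M = 1×79.904 + 5×12.011 + 1×35.45 + 8×1.008 + 2×14.007 + 5×15.999 = 291.48 g/mol.

291.48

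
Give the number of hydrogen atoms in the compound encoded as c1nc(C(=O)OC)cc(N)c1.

8

Hydrogens are implicit in SMILES; fill each atom to its normal valence:
  3 × C (aromatic): 1 H each → 3
  2 × C (aromatic): no H
  2 × O: no H
  1 × C: 3 H
  1 × C: no H
  1 × N: 2 H
  1 × N (aromatic): no H
  Total hydrogens = 8.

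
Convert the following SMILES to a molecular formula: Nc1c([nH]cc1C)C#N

Heavy atoms from the SMILES: 6 C, 3 N.
Implicit hydrogens by atom environment:
  3 × C (aromatic): no H
  1 × C: 3 H
  1 × C (aromatic): 1 H
  1 × C: no H
  1 × N: 2 H
  1 × N (aromatic): 1 H
  1 × N: no H
  Total hydrogens = 7.
Molecular formula: C6H7N3

C6H7N3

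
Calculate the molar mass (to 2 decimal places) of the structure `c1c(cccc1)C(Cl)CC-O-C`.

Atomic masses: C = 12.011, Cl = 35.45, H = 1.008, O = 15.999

184.66

Molecular formula: C10H13ClO.
M = 10×12.011 + 1×35.45 + 13×1.008 + 1×15.999 = 184.66 g/mol.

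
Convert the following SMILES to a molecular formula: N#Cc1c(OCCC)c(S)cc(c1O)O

C10H11NO3S

Heavy atoms from the SMILES: 10 C, 1 N, 3 O, 1 S.
Implicit hydrogens by atom environment:
  5 × C (aromatic): no H
  2 × C: 2 H each → 4
  2 × O: 1 H each → 2
  1 × C: 3 H
  1 × C (aromatic): 1 H
  1 × C: no H
  1 × N: no H
  1 × O: no H
  1 × S: 1 H
  Total hydrogens = 11.
Molecular formula: C10H11NO3S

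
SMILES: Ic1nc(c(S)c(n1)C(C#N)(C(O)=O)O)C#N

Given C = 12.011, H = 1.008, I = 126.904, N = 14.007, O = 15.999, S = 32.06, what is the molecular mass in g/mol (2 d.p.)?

Molecular formula: C8H3IN4O3S.
M = 8×12.011 + 3×1.008 + 1×126.904 + 4×14.007 + 3×15.999 + 1×32.06 = 362.10 g/mol.

362.10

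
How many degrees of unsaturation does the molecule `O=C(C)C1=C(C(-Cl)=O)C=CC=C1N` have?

6

Molecular formula from the SMILES: C9H8ClNO2.
DoU = (2C + 2 + N − H − X)/2 = (2·9 + 2 + 1 − 8 − 1)/2 = 12/2 = 6.
(Structurally: 1 ring(s) + 5 π bond(s) = 6.)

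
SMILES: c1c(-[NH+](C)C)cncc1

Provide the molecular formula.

C7H11N2+

Heavy atoms from the SMILES: 7 C, 2 N.
Implicit hydrogens by atom environment:
  4 × C (aromatic): 1 H each → 4
  2 × C: 3 H each → 6
  1 × C (aromatic): no H
  1 × N (charge +1): 1 H
  1 × N (aromatic): no H
  Total hydrogens = 11.
Net charge +1.
Molecular formula: C7H11N2+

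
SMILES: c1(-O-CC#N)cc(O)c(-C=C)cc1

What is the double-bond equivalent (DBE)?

Molecular formula from the SMILES: C10H9NO2.
DoU = (2C + 2 + N − H − X)/2 = (2·10 + 2 + 1 − 9 − 0)/2 = 14/2 = 7.
(Structurally: 1 ring(s) + 6 π bond(s) = 7.)

7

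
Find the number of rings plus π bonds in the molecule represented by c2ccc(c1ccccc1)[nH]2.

7

Molecular formula from the SMILES: C10H9N.
DoU = (2C + 2 + N − H − X)/2 = (2·10 + 2 + 1 − 9 − 0)/2 = 14/2 = 7.
(Structurally: 2 ring(s) + 5 π bond(s) = 7.)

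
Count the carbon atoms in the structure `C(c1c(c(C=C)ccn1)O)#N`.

8

The symbol for carbon appears 8 times in the SMILES. Lowercase c denotes aromatic carbon and counts toward C.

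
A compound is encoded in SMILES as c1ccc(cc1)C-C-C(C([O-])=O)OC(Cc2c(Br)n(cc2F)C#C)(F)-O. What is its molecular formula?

Heavy atoms from the SMILES: 1 Br, 18 C, 2 F, 1 N, 4 O.
Implicit hydrogens by atom environment:
  6 × C (aromatic): 1 H each → 6
  4 × C (aromatic): no H
  3 × C: 2 H each → 6
  3 × C: no H
  2 × C: 1 H each → 2
  2 × F: no H
  2 × O: no H
  1 × Br: no H
  1 × N (aromatic): no H
  1 × O: 1 H
  1 × O (charge -1): no H
  Total hydrogens = 15.
Net charge -1.
Molecular formula: C18H15BrF2NO4-

C18H15BrF2NO4-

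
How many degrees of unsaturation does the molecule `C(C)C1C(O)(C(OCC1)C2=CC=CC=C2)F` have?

5

Molecular formula from the SMILES: C13H17FO2.
DoU = (2C + 2 + N − H − X)/2 = (2·13 + 2 + 0 − 17 − 1)/2 = 10/2 = 5.
(Structurally: 2 ring(s) + 3 π bond(s) = 5.)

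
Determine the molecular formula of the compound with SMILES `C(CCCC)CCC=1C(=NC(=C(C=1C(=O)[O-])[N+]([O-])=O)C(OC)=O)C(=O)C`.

C17H21N2O7-

Heavy atoms from the SMILES: 17 C, 2 N, 7 O.
Implicit hydrogens by atom environment:
  6 × C: 2 H each → 12
  5 × C (aromatic): no H
  5 × O: no H
  3 × C: 3 H each → 9
  3 × C: no H
  2 × O (charge -1): no H
  1 × N (aromatic): no H
  1 × N (charge +1): no H
  Total hydrogens = 21.
Net charge -1.
Molecular formula: C17H21N2O7-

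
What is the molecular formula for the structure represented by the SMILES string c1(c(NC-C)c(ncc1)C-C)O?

Heavy atoms from the SMILES: 9 C, 2 N, 1 O.
Implicit hydrogens by atom environment:
  3 × C (aromatic): no H
  2 × C: 3 H each → 6
  2 × C: 2 H each → 4
  2 × C (aromatic): 1 H each → 2
  1 × N: 1 H
  1 × N (aromatic): no H
  1 × O: 1 H
  Total hydrogens = 14.
Molecular formula: C9H14N2O

C9H14N2O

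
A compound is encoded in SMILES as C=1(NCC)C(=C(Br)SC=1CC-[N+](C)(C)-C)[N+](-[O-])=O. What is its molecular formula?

Heavy atoms from the SMILES: 1 Br, 11 C, 3 N, 2 O, 1 S.
Implicit hydrogens by atom environment:
  4 × C: 3 H each → 12
  4 × C (aromatic): no H
  3 × C: 2 H each → 6
  2 × N (charge +1): no H
  1 × Br: no H
  1 × N: 1 H
  1 × O: no H
  1 × O (charge -1): no H
  1 × S (aromatic): no H
  Total hydrogens = 19.
Net charge +1.
Molecular formula: C11H19BrN3O2S+

C11H19BrN3O2S+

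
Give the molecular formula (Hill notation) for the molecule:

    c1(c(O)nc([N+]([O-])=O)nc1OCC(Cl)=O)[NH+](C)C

C8H10ClN4O5+

Heavy atoms from the SMILES: 8 C, 1 Cl, 4 N, 5 O.
Implicit hydrogens by atom environment:
  4 × C (aromatic): no H
  3 × O: no H
  2 × C: 3 H each → 6
  2 × N (aromatic): no H
  1 × C: 2 H
  1 × C: no H
  1 × Cl: no H
  1 × N (charge +1): 1 H
  1 × N (charge +1): no H
  1 × O: 1 H
  1 × O (charge -1): no H
  Total hydrogens = 10.
Net charge +1.
Molecular formula: C8H10ClN4O5+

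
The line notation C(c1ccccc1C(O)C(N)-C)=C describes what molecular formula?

C11H15NO

Heavy atoms from the SMILES: 11 C, 1 N, 1 O.
Implicit hydrogens by atom environment:
  4 × C (aromatic): 1 H each → 4
  3 × C: 1 H each → 3
  2 × C (aromatic): no H
  1 × C: 3 H
  1 × C: 2 H
  1 × N: 2 H
  1 × O: 1 H
  Total hydrogens = 15.
Molecular formula: C11H15NO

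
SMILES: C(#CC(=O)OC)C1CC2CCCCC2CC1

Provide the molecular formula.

C14H20O2

Heavy atoms from the SMILES: 14 C, 2 O.
Implicit hydrogens by atom environment:
  7 × C: 2 H each → 14
  3 × C: 1 H each → 3
  3 × C: no H
  2 × O: no H
  1 × C: 3 H
  Total hydrogens = 20.
Molecular formula: C14H20O2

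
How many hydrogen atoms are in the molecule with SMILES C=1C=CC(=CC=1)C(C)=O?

8

Hydrogens are implicit in SMILES; fill each atom to its normal valence:
  5 × C (aromatic): 1 H each → 5
  1 × C: 3 H
  1 × C (aromatic): no H
  1 × C: no H
  1 × O: no H
  Total hydrogens = 8.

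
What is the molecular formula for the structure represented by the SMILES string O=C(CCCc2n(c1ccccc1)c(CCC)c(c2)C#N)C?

Heavy atoms from the SMILES: 19 C, 2 N, 1 O.
Implicit hydrogens by atom environment:
  6 × C (aromatic): 1 H each → 6
  5 × C: 2 H each → 10
  4 × C (aromatic): no H
  2 × C: 3 H each → 6
  2 × C: no H
  1 × N (aromatic): no H
  1 × N: no H
  1 × O: no H
  Total hydrogens = 22.
Molecular formula: C19H22N2O

C19H22N2O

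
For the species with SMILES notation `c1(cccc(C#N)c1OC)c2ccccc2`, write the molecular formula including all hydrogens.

C14H11NO

Heavy atoms from the SMILES: 14 C, 1 N, 1 O.
Implicit hydrogens by atom environment:
  8 × C (aromatic): 1 H each → 8
  4 × C (aromatic): no H
  1 × C: 3 H
  1 × C: no H
  1 × N: no H
  1 × O: no H
  Total hydrogens = 11.
Molecular formula: C14H11NO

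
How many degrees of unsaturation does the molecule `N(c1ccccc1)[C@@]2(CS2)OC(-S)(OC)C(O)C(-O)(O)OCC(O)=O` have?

6

Molecular formula from the SMILES: C14H19NO8S2.
DoU = (2C + 2 + N − H − X)/2 = (2·14 + 2 + 1 − 19 − 0)/2 = 12/2 = 6.
(Structurally: 2 ring(s) + 4 π bond(s) = 6.)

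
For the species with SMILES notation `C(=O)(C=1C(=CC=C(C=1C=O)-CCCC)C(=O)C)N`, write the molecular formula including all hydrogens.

Heavy atoms from the SMILES: 14 C, 1 N, 3 O.
Implicit hydrogens by atom environment:
  4 × C (aromatic): no H
  3 × C: 2 H each → 6
  3 × O: no H
  2 × C: 3 H each → 6
  2 × C (aromatic): 1 H each → 2
  2 × C: no H
  1 × C: 1 H
  1 × N: 2 H
  Total hydrogens = 17.
Molecular formula: C14H17NO3

C14H17NO3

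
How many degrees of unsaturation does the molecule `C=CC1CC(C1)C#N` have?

4

Molecular formula from the SMILES: C7H9N.
DoU = (2C + 2 + N − H − X)/2 = (2·7 + 2 + 1 − 9 − 0)/2 = 8/2 = 4.
(Structurally: 1 ring(s) + 3 π bond(s) = 4.)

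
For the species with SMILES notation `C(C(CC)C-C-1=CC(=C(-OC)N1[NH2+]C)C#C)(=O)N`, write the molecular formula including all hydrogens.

C13H20N3O2+

Heavy atoms from the SMILES: 13 C, 3 N, 2 O.
Implicit hydrogens by atom environment:
  3 × C: 3 H each → 9
  3 × C (aromatic): no H
  2 × C: 2 H each → 4
  2 × C: 1 H each → 2
  2 × C: no H
  2 × O: no H
  1 × C (aromatic): 1 H
  1 × N (charge +1): 2 H
  1 × N: 2 H
  1 × N (aromatic): no H
  Total hydrogens = 20.
Net charge +1.
Molecular formula: C13H20N3O2+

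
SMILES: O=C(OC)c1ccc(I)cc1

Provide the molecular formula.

Heavy atoms from the SMILES: 8 C, 1 I, 2 O.
Implicit hydrogens by atom environment:
  4 × C (aromatic): 1 H each → 4
  2 × C (aromatic): no H
  2 × O: no H
  1 × C: 3 H
  1 × C: no H
  1 × I: no H
  Total hydrogens = 7.
Molecular formula: C8H7IO2

C8H7IO2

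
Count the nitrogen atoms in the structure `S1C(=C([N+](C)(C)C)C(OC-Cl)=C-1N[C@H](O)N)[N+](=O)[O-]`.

The symbol for nitrogen appears 4 times in the SMILES.

4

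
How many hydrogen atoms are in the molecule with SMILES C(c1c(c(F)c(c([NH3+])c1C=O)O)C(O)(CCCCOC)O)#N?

Hydrogens are implicit in SMILES; fill each atom to its normal valence:
  6 × C (aromatic): no H
  4 × C: 2 H each → 8
  3 × O: 1 H each → 3
  2 × C: no H
  2 × O: no H
  1 × C: 3 H
  1 × C: 1 H
  1 × F: no H
  1 × N (charge +1): 3 H
  1 × N: no H
  Total hydrogens = 18.

18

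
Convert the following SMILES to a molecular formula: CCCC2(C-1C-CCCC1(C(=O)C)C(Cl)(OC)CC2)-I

C16H26ClIO2

Heavy atoms from the SMILES: 16 C, 1 Cl, 1 I, 2 O.
Implicit hydrogens by atom environment:
  8 × C: 2 H each → 16
  4 × C: no H
  3 × C: 3 H each → 9
  2 × O: no H
  1 × C: 1 H
  1 × Cl: no H
  1 × I: no H
  Total hydrogens = 26.
Molecular formula: C16H26ClIO2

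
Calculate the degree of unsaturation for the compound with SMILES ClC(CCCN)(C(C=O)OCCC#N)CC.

Molecular formula from the SMILES: C11H19ClN2O2.
DoU = (2C + 2 + N − H − X)/2 = (2·11 + 2 + 2 − 19 − 1)/2 = 6/2 = 3.
(Structurally: 0 ring(s) + 3 π bond(s) = 3.)

3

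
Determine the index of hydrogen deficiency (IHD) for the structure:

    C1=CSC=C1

Molecular formula from the SMILES: C4H4S.
DoU = (2C + 2 + N − H − X)/2 = (2·4 + 2 + 0 − 4 − 0)/2 = 6/2 = 3.
(Structurally: 1 ring(s) + 2 π bond(s) = 3.)

3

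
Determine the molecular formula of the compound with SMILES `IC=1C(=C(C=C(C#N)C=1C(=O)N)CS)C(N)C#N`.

Heavy atoms from the SMILES: 11 C, 1 I, 4 N, 1 O, 1 S.
Implicit hydrogens by atom environment:
  5 × C (aromatic): no H
  3 × C: no H
  2 × N: 2 H each → 4
  2 × N: no H
  1 × C: 2 H
  1 × C (aromatic): 1 H
  1 × C: 1 H
  1 × I: no H
  1 × O: no H
  1 × S: 1 H
  Total hydrogens = 9.
Molecular formula: C11H9IN4OS

C11H9IN4OS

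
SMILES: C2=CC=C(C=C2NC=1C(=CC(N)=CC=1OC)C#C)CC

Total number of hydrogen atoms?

Hydrogens are implicit in SMILES; fill each atom to its normal valence:
  6 × C (aromatic): 1 H each → 6
  6 × C (aromatic): no H
  2 × C: 3 H each → 6
  1 × C: 2 H
  1 × C: 1 H
  1 × C: no H
  1 × N: 2 H
  1 × N: 1 H
  1 × O: no H
  Total hydrogens = 18.

18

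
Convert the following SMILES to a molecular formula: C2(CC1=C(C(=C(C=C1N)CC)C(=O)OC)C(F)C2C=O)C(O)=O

Heavy atoms from the SMILES: 16 C, 1 F, 1 N, 5 O.
Implicit hydrogens by atom environment:
  5 × C (aromatic): no H
  4 × C: 1 H each → 4
  4 × O: no H
  2 × C: 3 H each → 6
  2 × C: 2 H each → 4
  2 × C: no H
  1 × C (aromatic): 1 H
  1 × F: no H
  1 × N: 2 H
  1 × O: 1 H
  Total hydrogens = 18.
Molecular formula: C16H18FNO5

C16H18FNO5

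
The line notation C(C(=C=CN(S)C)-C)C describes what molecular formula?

Heavy atoms from the SMILES: 7 C, 1 N, 1 S.
Implicit hydrogens by atom environment:
  3 × C: 3 H each → 9
  2 × C: no H
  1 × C: 2 H
  1 × C: 1 H
  1 × N: no H
  1 × S: 1 H
  Total hydrogens = 13.
Molecular formula: C7H13NS

C7H13NS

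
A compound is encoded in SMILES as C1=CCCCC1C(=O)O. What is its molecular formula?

C7H10O2

Heavy atoms from the SMILES: 7 C, 2 O.
Implicit hydrogens by atom environment:
  3 × C: 2 H each → 6
  3 × C: 1 H each → 3
  1 × C: no H
  1 × O: 1 H
  1 × O: no H
  Total hydrogens = 10.
Molecular formula: C7H10O2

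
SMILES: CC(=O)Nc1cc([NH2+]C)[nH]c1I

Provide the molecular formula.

C7H11IN3O+

Heavy atoms from the SMILES: 7 C, 1 I, 3 N, 1 O.
Implicit hydrogens by atom environment:
  3 × C (aromatic): no H
  2 × C: 3 H each → 6
  1 × C (aromatic): 1 H
  1 × C: no H
  1 × I: no H
  1 × N (charge +1): 2 H
  1 × N (aromatic): 1 H
  1 × N: 1 H
  1 × O: no H
  Total hydrogens = 11.
Net charge +1.
Molecular formula: C7H11IN3O+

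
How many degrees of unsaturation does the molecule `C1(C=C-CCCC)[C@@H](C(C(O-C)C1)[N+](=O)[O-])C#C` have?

5

Molecular formula from the SMILES: C14H21NO3.
DoU = (2C + 2 + N − H − X)/2 = (2·14 + 2 + 1 − 21 − 0)/2 = 10/2 = 5.
(Structurally: 1 ring(s) + 4 π bond(s) = 5.)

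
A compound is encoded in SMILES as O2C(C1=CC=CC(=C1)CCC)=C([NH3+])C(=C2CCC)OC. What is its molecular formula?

C17H24NO2+

Heavy atoms from the SMILES: 17 C, 1 N, 2 O.
Implicit hydrogens by atom environment:
  6 × C (aromatic): no H
  4 × C: 2 H each → 8
  4 × C (aromatic): 1 H each → 4
  3 × C: 3 H each → 9
  1 × N (charge +1): 3 H
  1 × O (aromatic): no H
  1 × O: no H
  Total hydrogens = 24.
Net charge +1.
Molecular formula: C17H24NO2+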